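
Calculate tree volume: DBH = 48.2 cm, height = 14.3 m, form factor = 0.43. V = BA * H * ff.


(D/200)^2 = (48.2/200)^2 = 0.241^2 = 0.058081
BA = 3.141593 * 0.058081 = 0.182467 m^2
V = 0.182467 * 14.3 * 0.43 = 1.12199 ≈ 1.122 m^3

1.122 m^3


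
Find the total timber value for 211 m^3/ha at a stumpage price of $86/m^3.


Value = 211 * 86 = $18146/ha

$18146/ha


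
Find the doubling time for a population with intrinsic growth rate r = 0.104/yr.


td = ln(2) / 0.104 = 0.693147 / 0.104 = 6.66488 ≈ 6.7 years

6.7 years


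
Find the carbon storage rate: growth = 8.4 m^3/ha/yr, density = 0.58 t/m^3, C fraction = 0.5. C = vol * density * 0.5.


C = 8.4 * 0.58 * 0.5 = 2.436 ≈ 2.44 t C/ha/yr

2.44 t C/ha/yr


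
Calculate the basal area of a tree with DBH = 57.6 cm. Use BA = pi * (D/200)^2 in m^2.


D/200 = 57.6/200 = 0.288 m
(D/200)^2 = 0.288^2 = 0.082944
BA = 3.141593 * 0.082944 = 0.260576 ≈ 0.2606 m^2

0.2606 m^2


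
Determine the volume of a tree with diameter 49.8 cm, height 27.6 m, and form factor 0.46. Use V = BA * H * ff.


(D/200)^2 = (49.8/200)^2 = 0.249^2 = 0.062001
BA = 3.141593 * 0.062001 = 0.194782 m^2
V = 0.194782 * 27.6 * 0.46 = 2.47295 ≈ 2.473 m^3

2.473 m^3


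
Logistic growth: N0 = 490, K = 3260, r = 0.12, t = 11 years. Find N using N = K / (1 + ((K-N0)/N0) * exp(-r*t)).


(K - N0)/N0 = (3260 - 490)/490 = 2770/490 = 5.65306
r*t = 0.12 * 11 = 1.32; exp(-1.32) = 0.267135
5.65306 * 0.267135 = 1.51013
1 + 1.51013 = 2.51013
N = 3260 / 2.51013 = 1298.74 ≈ 1299

1299


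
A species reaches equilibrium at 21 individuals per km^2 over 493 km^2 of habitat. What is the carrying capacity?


K = 21 * 493 = 10353 individuals

10353 individuals


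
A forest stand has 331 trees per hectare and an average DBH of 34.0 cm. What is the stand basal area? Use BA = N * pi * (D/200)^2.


(D/200)^2 = (34.0/200)^2 = 0.17^2 = 0.0289
Individual BA = 3.141593 * 0.0289 = 0.0907920 m^2
Stand BA = 331 * 0.0907920 = 30.0522 ≈ 30.05 m^2/ha

30.05 m^2/ha


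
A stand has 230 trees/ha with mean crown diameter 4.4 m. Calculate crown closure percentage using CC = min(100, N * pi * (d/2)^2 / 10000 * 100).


(d/2)^2 = (4.4/2)^2 = 2.2^2 = 4.84
Crown area = 3.141593 * 4.84 = 15.2053 m^2
N * area / 10000 * 100 = 230 * 15.2053 / 10000 * 100 = 34.9722
CC = min(100, 34.9722) = 34.9722 ≈ 35.0%

35.0%


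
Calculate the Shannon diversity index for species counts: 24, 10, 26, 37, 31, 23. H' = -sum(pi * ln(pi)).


Total N = 24 + 10 + 26 + 37 + 31 + 23 = 151
Per-species terms:
  p = 24/151 = 0.158940; ln(p) = -1.839229; p*ln(p) = 0.158940 * (-1.839229) = -0.292327
  p = 10/151 = 0.066225; ln(p) = -2.714697; p*ln(p) = 0.066225 * (-2.714697) = -0.179781
  p = 26/151 = 0.172185; ln(p) = -1.759186; p*ln(p) = 0.172185 * (-1.759186) = -0.302905
  p = 37/151 = 0.245033; ln(p) = -1.406362; p*ln(p) = 0.245033 * (-1.406362) = -0.344605
  p = 31/151 = 0.205298; ln(p) = -1.583293; p*ln(p) = 0.205298 * (-1.583293) = -0.325047
  p = 23/151 = 0.152318; ln(p) = -1.881785; p*ln(p) = 0.152318 * (-1.881785) = -0.286630
sum(p*ln(p)) = (-0.292327) + (-0.179781) + (-0.302905) + (-0.344605) + (-0.325047) + (-0.286630) = -1.731295
H' = -(-1.731295) = 1.731295 ≈ 1.7313

1.7313


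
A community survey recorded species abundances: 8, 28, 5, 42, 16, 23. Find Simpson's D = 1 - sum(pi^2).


Total N = 8 + 28 + 5 + 42 + 16 + 23 = 122
Per-species terms:
  p = 8/122 = 0.065574; p^2 = 0.065574^2 = 0.004300
  p = 28/122 = 0.229508; p^2 = 0.229508^2 = 0.052674
  p = 5/122 = 0.040984; p^2 = 0.040984^2 = 0.001680
  p = 42/122 = 0.344262; p^2 = 0.344262^2 = 0.118516
  p = 16/122 = 0.131148; p^2 = 0.131148^2 = 0.017200
  p = 23/122 = 0.188525; p^2 = 0.188525^2 = 0.035542
sum(p^2) = 0.004300 + 0.052674 + 0.001680 + 0.118516 + 0.017200 + 0.035542 = 0.229912
D = 1 - 0.229912 = 0.770088 ≈ 0.7701

0.7701


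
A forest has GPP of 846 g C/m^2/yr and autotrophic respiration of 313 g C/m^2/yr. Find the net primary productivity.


NPP = GPP - Ra = 846 - 313 = 533 g C/m^2/yr

533 g C/m^2/yr


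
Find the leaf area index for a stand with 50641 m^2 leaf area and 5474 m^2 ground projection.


LAI = 50641 / 5474 = 9.2512 ≈ 9.25

9.25


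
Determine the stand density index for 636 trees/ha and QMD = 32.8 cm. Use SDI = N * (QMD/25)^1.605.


QMD/25 = 32.8/25 = 1.312
(1.312)^1.605 = exp(1.605 * ln(1.312)) = exp(1.605 * 0.271553) = exp(0.435843) = 1.54627
SDI = 636 * 1.54627 = 983.428 ≈ 983

983


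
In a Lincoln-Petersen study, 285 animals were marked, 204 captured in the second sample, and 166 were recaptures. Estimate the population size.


N = M * C / R = 285 * 204 / 166 = 58140 / 166 = 350.24 ≈ 350

350 individuals


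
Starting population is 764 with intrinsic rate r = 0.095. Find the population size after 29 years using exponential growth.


r*t = 0.095 * 29 = 2.755
exp(2.755) = 15.7210
N = 764 * 15.7210 = 12010.8 ≈ 12011

12011


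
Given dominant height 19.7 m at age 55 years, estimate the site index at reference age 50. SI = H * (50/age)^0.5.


50/55 = 0.909091
(0.909091)^0.5 = 0.953463
SI = 19.7 * 0.953463 = 18.7832 ≈ 18.8 m

18.8 m


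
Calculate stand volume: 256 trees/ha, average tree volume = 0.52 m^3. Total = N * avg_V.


V_stand = 256 * 0.52 = 133.12 ≈ 133.1 m^3/ha

133.1 m^3/ha


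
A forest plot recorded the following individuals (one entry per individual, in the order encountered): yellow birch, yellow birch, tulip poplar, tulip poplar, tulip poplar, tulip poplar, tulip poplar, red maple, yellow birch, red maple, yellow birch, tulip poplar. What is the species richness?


Total individuals logged = 12
Distinct species (count of individuals): yellow birch (4), tulip poplar (6), red maple (2)
Species richness = number of distinct species = 3

3


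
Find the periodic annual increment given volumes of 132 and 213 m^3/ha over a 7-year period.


PAI = (V2 - V1) / period = (213 - 132) / 7 = 81 / 7 = 11.5714 ≈ 11.57 m^3/ha/yr

11.57 m^3/ha/yr


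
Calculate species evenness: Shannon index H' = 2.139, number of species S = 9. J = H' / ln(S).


ln(9) = 2.19722
J = H' / ln(S) = 2.139 / 2.19722 = 0.973503 ≈ 0.9735

0.9735


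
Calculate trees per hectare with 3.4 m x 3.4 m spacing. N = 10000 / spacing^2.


N = 10000 / 3.4^2 = 10000 / 11.56 = 865.052 ≈ 865 trees/ha

865 trees/ha


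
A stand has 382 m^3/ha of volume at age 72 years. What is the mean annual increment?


MAI = 382 / 72 = 5.3056 ≈ 5.31 m^3/ha/yr

5.31 m^3/ha/yr


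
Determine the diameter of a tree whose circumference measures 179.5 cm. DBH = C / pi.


DBH = C / pi = 179.5 / 3.141593 = 57.1366 ≈ 57.14 cm

57.14 cm


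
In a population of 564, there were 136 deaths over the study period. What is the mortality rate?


Mortality rate = 136 / 564 = 0.241135 ≈ 0.2411

0.2411


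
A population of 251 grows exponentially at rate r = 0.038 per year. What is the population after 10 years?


r*t = 0.038 * 10 = 0.38
exp(0.38) = 1.46228
N = 251 * 1.46228 = 367.032 ≈ 367

367


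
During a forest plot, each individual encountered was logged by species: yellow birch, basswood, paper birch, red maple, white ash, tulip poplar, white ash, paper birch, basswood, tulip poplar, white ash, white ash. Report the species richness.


Total individuals logged = 12
Distinct species (count of individuals): yellow birch (1), basswood (2), paper birch (2), red maple (1), white ash (4), tulip poplar (2)
Species richness = number of distinct species = 6

6


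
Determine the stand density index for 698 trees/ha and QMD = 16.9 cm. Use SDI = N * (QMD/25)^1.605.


QMD/25 = 16.9/25 = 0.676
(0.676)^1.605 = exp(1.605 * ln(0.676)) = exp(1.605 * (-0.391562)) = exp(-0.628457) = 0.533414
SDI = 698 * 0.533414 = 372.323 ≈ 372

372


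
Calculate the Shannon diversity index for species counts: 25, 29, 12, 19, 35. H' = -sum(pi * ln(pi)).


Total N = 25 + 29 + 12 + 19 + 35 = 120
Per-species terms:
  p = 25/120 = 0.208333; ln(p) = -1.568618; p*ln(p) = 0.208333 * (-1.568618) = -0.326795
  p = 29/120 = 0.241667; ln(p) = -1.420195; p*ln(p) = 0.241667 * (-1.420195) = -0.343214
  p = 12/120 = 0.100000; ln(p) = -2.302585; p*ln(p) = 0.100000 * (-2.302585) = -0.230259
  p = 19/120 = 0.158333; ln(p) = -1.843055; p*ln(p) = 0.158333 * (-1.843055) = -0.291816
  p = 35/120 = 0.291667; ln(p) = -1.232143; p*ln(p) = 0.291667 * (-1.232143) = -0.359375
sum(p*ln(p)) = (-0.326795) + (-0.343214) + (-0.230259) + (-0.291816) + (-0.359375) = -1.551459
H' = -(-1.551459) = 1.551459 ≈ 1.5515

1.5515


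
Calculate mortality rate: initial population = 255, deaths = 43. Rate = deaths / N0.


Mortality rate = 43 / 255 = 0.168627 ≈ 0.1686

0.1686


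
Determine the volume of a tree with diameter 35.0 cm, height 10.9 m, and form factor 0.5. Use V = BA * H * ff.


(D/200)^2 = (35.0/200)^2 = 0.175^2 = 0.030625
BA = 3.141593 * 0.030625 = 0.0962113 m^2
V = 0.0962113 * 10.9 * 0.5 = 0.524352 ≈ 0.524 m^3

0.524 m^3


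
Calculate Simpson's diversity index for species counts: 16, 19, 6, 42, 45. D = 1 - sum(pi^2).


Total N = 16 + 19 + 6 + 42 + 45 = 128
Per-species terms:
  p = 16/128 = 0.125000; p^2 = 0.125000^2 = 0.015625
  p = 19/128 = 0.148438; p^2 = 0.148438^2 = 0.022034
  p = 6/128 = 0.046875; p^2 = 0.046875^2 = 0.002197
  p = 42/128 = 0.328125; p^2 = 0.328125^2 = 0.107666
  p = 45/128 = 0.351563; p^2 = 0.351563^2 = 0.123597
sum(p^2) = 0.015625 + 0.022034 + 0.002197 + 0.107666 + 0.123597 = 0.271119
D = 1 - 0.271119 = 0.728881 ≈ 0.7289

0.7289


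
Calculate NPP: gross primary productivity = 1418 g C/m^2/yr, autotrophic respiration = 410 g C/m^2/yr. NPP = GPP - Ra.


NPP = GPP - Ra = 1418 - 410 = 1008 g C/m^2/yr

1008 g C/m^2/yr


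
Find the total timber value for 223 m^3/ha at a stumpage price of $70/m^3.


Value = 223 * 70 = $15610/ha

$15610/ha


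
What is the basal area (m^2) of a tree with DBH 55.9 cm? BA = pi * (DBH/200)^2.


D/200 = 55.9/200 = 0.2795 m
(D/200)^2 = 0.2795^2 = 0.07812025
BA = 3.141593 * 0.07812025 = 0.245422 ≈ 0.2454 m^2

0.2454 m^2


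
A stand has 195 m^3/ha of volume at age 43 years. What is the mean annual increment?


MAI = 195 / 43 = 4.5349 ≈ 4.53 m^3/ha/yr

4.53 m^3/ha/yr


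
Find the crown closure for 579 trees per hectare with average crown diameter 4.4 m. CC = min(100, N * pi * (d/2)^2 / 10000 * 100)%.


(d/2)^2 = (4.4/2)^2 = 2.2^2 = 4.84
Crown area = 3.141593 * 4.84 = 15.2053 m^2
N * area / 10000 * 100 = 579 * 15.2053 / 10000 * 100 = 88.0387
CC = min(100, 88.0387) = 88.0387 ≈ 88.0%

88.0%


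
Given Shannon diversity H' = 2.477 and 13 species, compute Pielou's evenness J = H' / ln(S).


ln(13) = 2.56495
J = H' / ln(S) = 2.477 / 2.56495 = 0.965711 ≈ 0.9657

0.9657


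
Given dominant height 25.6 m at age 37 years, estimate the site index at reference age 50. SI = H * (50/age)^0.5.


50/37 = 1.35135
(1.35135)^0.5 = 1.16248
SI = 25.6 * 1.16248 = 29.7595 ≈ 29.8 m

29.8 m


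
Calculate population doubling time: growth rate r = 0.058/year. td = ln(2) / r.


td = ln(2) / 0.058 = 0.693147 / 0.058 = 11.9508 ≈ 12.0 years

12.0 years


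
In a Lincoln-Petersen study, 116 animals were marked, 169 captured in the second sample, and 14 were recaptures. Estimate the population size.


N = M * C / R = 116 * 169 / 14 = 19604 / 14 = 1400.29 ≈ 1400

1400 individuals


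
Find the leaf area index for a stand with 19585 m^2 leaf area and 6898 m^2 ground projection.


LAI = 19585 / 6898 = 2.8392 ≈ 2.84

2.84


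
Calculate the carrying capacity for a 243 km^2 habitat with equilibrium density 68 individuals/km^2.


K = 68 * 243 = 16524 individuals

16524 individuals


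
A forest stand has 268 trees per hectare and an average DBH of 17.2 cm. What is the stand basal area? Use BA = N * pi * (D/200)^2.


(D/200)^2 = (17.2/200)^2 = 0.086^2 = 0.007396
Individual BA = 3.141593 * 0.007396 = 0.0232352 m^2
Stand BA = 268 * 0.0232352 = 6.22703 ≈ 6.23 m^2/ha

6.23 m^2/ha


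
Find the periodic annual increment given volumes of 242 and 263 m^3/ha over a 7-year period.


PAI = (V2 - V1) / period = (263 - 242) / 7 = 21 / 7 = 3.00 m^3/ha/yr

3.00 m^3/ha/yr


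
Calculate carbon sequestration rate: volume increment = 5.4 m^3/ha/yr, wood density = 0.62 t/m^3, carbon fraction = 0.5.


C = 5.4 * 0.62 * 0.5 = 1.674 ≈ 1.67 t C/ha/yr

1.67 t C/ha/yr


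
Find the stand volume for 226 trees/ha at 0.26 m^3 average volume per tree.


V_stand = 226 * 0.26 = 58.76 ≈ 58.8 m^3/ha

58.8 m^3/ha


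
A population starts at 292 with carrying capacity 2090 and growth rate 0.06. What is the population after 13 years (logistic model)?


(K - N0)/N0 = (2090 - 292)/292 = 1798/292 = 6.15753
r*t = 0.06 * 13 = 0.78; exp(-0.78) = 0.458406
6.15753 * 0.458406 = 2.82265
1 + 2.82265 = 3.82265
N = 2090 / 3.82265 = 546.741 ≈ 547

547


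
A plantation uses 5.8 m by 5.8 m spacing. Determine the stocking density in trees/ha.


N = 10000 / 5.8^2 = 10000 / 33.64 = 297.265 ≈ 297 trees/ha

297 trees/ha


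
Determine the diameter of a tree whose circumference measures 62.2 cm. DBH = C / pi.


DBH = C / pi = 62.2 / 3.141593 = 19.7989 ≈ 19.80 cm

19.80 cm


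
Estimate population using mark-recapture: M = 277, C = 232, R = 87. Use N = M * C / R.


N = M * C / R = 277 * 232 / 87 = 64264 / 87 = 738.67 ≈ 739

739 individuals


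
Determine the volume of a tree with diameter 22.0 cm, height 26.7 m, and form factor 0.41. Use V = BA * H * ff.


(D/200)^2 = (22.0/200)^2 = 0.11^2 = 0.0121
BA = 3.141593 * 0.0121 = 0.0380133 m^2
V = 0.0380133 * 26.7 * 0.41 = 0.416132 ≈ 0.416 m^3

0.416 m^3


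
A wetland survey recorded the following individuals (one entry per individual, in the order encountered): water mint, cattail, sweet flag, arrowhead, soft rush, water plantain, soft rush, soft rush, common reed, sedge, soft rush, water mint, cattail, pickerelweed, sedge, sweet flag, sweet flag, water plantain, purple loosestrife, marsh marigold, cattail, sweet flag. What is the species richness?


Total individuals logged = 22
Distinct species (count of individuals): water mint (2), cattail (3), sweet flag (4), arrowhead (1), soft rush (4), water plantain (2), common reed (1), sedge (2), pickerelweed (1), purple loosestrife (1), marsh marigold (1)
Species richness = number of distinct species = 11

11


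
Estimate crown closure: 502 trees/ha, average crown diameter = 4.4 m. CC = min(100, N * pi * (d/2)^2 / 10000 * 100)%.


(d/2)^2 = (4.4/2)^2 = 2.2^2 = 4.84
Crown area = 3.141593 * 4.84 = 15.2053 m^2
N * area / 10000 * 100 = 502 * 15.2053 / 10000 * 100 = 76.3306
CC = min(100, 76.3306) = 76.3306 ≈ 76.3%

76.3%


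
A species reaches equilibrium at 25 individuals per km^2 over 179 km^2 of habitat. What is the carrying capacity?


K = 25 * 179 = 4475 individuals

4475 individuals


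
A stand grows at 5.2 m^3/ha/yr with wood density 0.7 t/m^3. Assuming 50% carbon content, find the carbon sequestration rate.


C = 5.2 * 0.7 * 0.5 = 1.82 t C/ha/yr

1.82 t C/ha/yr


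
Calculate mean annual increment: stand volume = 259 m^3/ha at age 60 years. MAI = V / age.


MAI = 259 / 60 = 4.3167 ≈ 4.32 m^3/ha/yr

4.32 m^3/ha/yr


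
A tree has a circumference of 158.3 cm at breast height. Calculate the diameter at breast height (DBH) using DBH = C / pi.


DBH = C / pi = 158.3 / 3.141593 = 50.3884 ≈ 50.39 cm

50.39 cm


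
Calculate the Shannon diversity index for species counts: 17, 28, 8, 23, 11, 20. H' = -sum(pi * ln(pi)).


Total N = 17 + 28 + 8 + 23 + 11 + 20 = 107
Per-species terms:
  p = 17/107 = 0.158879; ln(p) = -1.839612; p*ln(p) = 0.158879 * (-1.839612) = -0.292276
  p = 28/107 = 0.261682; ln(p) = -1.340625; p*ln(p) = 0.261682 * (-1.340625) = -0.350817
  p = 8/107 = 0.074766; ln(p) = -2.593392; p*ln(p) = 0.074766 * (-2.593392) = -0.193898
  p = 23/107 = 0.214953; ln(p) = -1.537336; p*ln(p) = 0.214953 * (-1.537336) = -0.330455
  p = 11/107 = 0.102804; ln(p) = -2.274931; p*ln(p) = 0.102804 * (-2.274931) = -0.233872
  p = 20/107 = 0.186916; ln(p) = -1.677096; p*ln(p) = 0.186916 * (-1.677096) = -0.313476
sum(p*ln(p)) = (-0.292276) + (-0.350817) + (-0.193898) + (-0.330455) + (-0.233872) + (-0.313476) = -1.714794
H' = -(-1.714794) = 1.714794 ≈ 1.7148

1.7148


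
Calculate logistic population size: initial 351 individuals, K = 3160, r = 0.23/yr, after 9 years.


(K - N0)/N0 = (3160 - 351)/351 = 2809/351 = 8.00285
r*t = 0.23 * 9 = 2.07; exp(-2.07) = 0.126186
8.00285 * 0.126186 = 1.00985
1 + 1.00985 = 2.00985
N = 3160 / 2.00985 = 1572.26 ≈ 1572

1572


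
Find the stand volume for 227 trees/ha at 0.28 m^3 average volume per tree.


V_stand = 227 * 0.28 = 63.56 ≈ 63.6 m^3/ha

63.6 m^3/ha


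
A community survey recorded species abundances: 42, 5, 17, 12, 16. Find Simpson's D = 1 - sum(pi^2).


Total N = 42 + 5 + 17 + 12 + 16 = 92
Per-species terms:
  p = 42/92 = 0.456522; p^2 = 0.456522^2 = 0.208412
  p = 5/92 = 0.054348; p^2 = 0.054348^2 = 0.002954
  p = 17/92 = 0.184783; p^2 = 0.184783^2 = 0.034145
  p = 12/92 = 0.130435; p^2 = 0.130435^2 = 0.017013
  p = 16/92 = 0.173913; p^2 = 0.173913^2 = 0.030246
sum(p^2) = 0.208412 + 0.002954 + 0.034145 + 0.017013 + 0.030246 = 0.292770
D = 1 - 0.292770 = 0.707230 ≈ 0.7072

0.7072


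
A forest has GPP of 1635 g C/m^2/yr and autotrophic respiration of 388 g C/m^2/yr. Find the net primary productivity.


NPP = GPP - Ra = 1635 - 388 = 1247 g C/m^2/yr

1247 g C/m^2/yr


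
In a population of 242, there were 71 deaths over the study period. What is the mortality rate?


Mortality rate = 71 / 242 = 0.293388 ≈ 0.2934

0.2934


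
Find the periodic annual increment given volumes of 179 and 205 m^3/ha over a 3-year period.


PAI = (V2 - V1) / period = (205 - 179) / 3 = 26 / 3 = 8.6667 ≈ 8.67 m^3/ha/yr

8.67 m^3/ha/yr


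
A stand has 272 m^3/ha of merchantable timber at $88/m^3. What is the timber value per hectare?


Value = 272 * 88 = $23936/ha

$23936/ha


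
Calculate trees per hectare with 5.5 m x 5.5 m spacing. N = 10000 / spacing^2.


N = 10000 / 5.5^2 = 10000 / 30.25 = 330.579 ≈ 331 trees/ha

331 trees/ha


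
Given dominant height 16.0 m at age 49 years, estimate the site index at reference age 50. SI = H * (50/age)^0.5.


50/49 = 1.02041
(1.02041)^0.5 = 1.01015
SI = 16.0 * 1.01015 = 16.1624 ≈ 16.2 m

16.2 m


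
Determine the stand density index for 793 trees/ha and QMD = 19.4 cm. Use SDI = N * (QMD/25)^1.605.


QMD/25 = 19.4/25 = 0.776
(0.776)^1.605 = exp(1.605 * ln(0.776)) = exp(1.605 * (-0.253603)) = exp(-0.407033) = 0.665622
SDI = 793 * 0.665622 = 527.838 ≈ 528

528


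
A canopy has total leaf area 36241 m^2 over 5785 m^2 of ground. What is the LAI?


LAI = 36241 / 5785 = 6.2646 ≈ 6.26

6.26


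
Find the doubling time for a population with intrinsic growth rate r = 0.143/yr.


td = ln(2) / 0.143 = 0.693147 / 0.143 = 4.84718 ≈ 4.8 years

4.8 years


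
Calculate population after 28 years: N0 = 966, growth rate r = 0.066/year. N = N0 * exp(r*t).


r*t = 0.066 * 28 = 1.848
exp(1.848) = 6.34711
N = 966 * 6.34711 = 6131.31 ≈ 6131

6131


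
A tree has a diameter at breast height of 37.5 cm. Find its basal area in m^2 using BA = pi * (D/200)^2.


D/200 = 37.5/200 = 0.1875 m
(D/200)^2 = 0.1875^2 = 0.03515625
BA = 3.141593 * 0.03515625 = 0.110447 ≈ 0.1104 m^2

0.1104 m^2


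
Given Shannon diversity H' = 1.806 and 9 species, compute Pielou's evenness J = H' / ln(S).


ln(9) = 2.19722
J = H' / ln(S) = 1.806 / 2.19722 = 0.821948 ≈ 0.8219

0.8219


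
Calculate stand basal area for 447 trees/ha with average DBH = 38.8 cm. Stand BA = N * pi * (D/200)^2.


(D/200)^2 = (38.8/200)^2 = 0.194^2 = 0.037636
Individual BA = 3.141593 * 0.037636 = 0.118237 m^2
Stand BA = 447 * 0.118237 = 52.8519 ≈ 52.85 m^2/ha

52.85 m^2/ha


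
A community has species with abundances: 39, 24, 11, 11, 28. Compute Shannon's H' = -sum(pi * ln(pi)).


Total N = 39 + 24 + 11 + 11 + 28 = 113
Per-species terms:
  p = 39/113 = 0.345133; ln(p) = -1.063825; p*ln(p) = 0.345133 * (-1.063825) = -0.367161
  p = 24/113 = 0.212389; ln(p) = -1.549336; p*ln(p) = 0.212389 * (-1.549336) = -0.329062
  p = 11/113 = 0.097345; ln(p) = -2.329494; p*ln(p) = 0.097345 * (-2.329494) = -0.226765
  p = 11/113 = 0.097345; ln(p) = -2.329494; p*ln(p) = 0.097345 * (-2.329494) = -0.226765
  p = 28/113 = 0.247788; ln(p) = -1.395182; p*ln(p) = 0.247788 * (-1.395182) = -0.345709
sum(p*ln(p)) = (-0.367161) + (-0.329062) + (-0.226765) + (-0.226765) + (-0.345709) = -1.495462
H' = -(-1.495462) = 1.495462 ≈ 1.4955

1.4955


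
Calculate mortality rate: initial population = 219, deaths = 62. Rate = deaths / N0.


Mortality rate = 62 / 219 = 0.283105 ≈ 0.2831

0.2831


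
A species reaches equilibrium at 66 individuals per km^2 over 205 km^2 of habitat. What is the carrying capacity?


K = 66 * 205 = 13530 individuals

13530 individuals


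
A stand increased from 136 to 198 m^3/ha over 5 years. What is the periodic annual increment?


PAI = (V2 - V1) / period = (198 - 136) / 5 = 62 / 5 = 12.40 m^3/ha/yr

12.40 m^3/ha/yr


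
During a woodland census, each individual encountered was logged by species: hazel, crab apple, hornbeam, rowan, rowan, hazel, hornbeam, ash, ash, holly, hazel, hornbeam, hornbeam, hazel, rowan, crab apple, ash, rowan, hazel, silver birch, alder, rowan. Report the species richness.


Total individuals logged = 22
Distinct species (count of individuals): hazel (5), crab apple (2), hornbeam (4), rowan (5), ash (3), holly (1), silver birch (1), alder (1)
Species richness = number of distinct species = 8

8


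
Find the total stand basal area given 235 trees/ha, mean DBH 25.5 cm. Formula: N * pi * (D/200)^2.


(D/200)^2 = (25.5/200)^2 = 0.1275^2 = 0.01625625
Individual BA = 3.141593 * 0.01625625 = 0.0510705 m^2
Stand BA = 235 * 0.0510705 = 12.0016 ≈ 12.00 m^2/ha

12.00 m^2/ha


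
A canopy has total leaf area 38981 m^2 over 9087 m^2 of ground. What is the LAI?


LAI = 38981 / 9087 = 4.2898 ≈ 4.29

4.29


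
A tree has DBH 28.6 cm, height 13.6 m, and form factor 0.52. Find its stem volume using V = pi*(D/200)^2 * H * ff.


(D/200)^2 = (28.6/200)^2 = 0.143^2 = 0.020449
BA = 3.141593 * 0.020449 = 0.0642424 m^2
V = 0.0642424 * 13.6 * 0.52 = 0.454322 ≈ 0.454 m^3

0.454 m^3


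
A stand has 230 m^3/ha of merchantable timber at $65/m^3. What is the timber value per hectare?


Value = 230 * 65 = $14950/ha

$14950/ha


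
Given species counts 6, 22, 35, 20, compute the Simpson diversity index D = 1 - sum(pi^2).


Total N = 6 + 22 + 35 + 20 = 83
Per-species terms:
  p = 6/83 = 0.072289; p^2 = 0.072289^2 = 0.005226
  p = 22/83 = 0.265060; p^2 = 0.265060^2 = 0.070257
  p = 35/83 = 0.421687; p^2 = 0.421687^2 = 0.177820
  p = 20/83 = 0.240964; p^2 = 0.240964^2 = 0.058064
sum(p^2) = 0.005226 + 0.070257 + 0.177820 + 0.058064 = 0.311367
D = 1 - 0.311367 = 0.688633 ≈ 0.6886

0.6886


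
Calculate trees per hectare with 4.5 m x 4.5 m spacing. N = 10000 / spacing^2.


N = 10000 / 4.5^2 = 10000 / 20.25 = 493.827 ≈ 494 trees/ha

494 trees/ha


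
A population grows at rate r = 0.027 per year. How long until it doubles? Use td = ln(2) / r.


td = ln(2) / 0.027 = 0.693147 / 0.027 = 25.6721 ≈ 25.7 years

25.7 years


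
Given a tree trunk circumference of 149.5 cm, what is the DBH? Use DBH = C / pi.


DBH = C / pi = 149.5 / 3.141593 = 47.5873 ≈ 47.59 cm

47.59 cm


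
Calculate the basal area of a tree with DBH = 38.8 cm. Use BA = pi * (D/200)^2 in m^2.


D/200 = 38.8/200 = 0.194 m
(D/200)^2 = 0.194^2 = 0.037636
BA = 3.141593 * 0.037636 = 0.118237 ≈ 0.1182 m^2

0.1182 m^2


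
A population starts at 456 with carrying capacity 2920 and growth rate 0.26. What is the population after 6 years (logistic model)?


(K - N0)/N0 = (2920 - 456)/456 = 2464/456 = 5.40351
r*t = 0.26 * 6 = 1.56; exp(-1.56) = 0.210136
5.40351 * 0.210136 = 1.13547
1 + 1.13547 = 2.13547
N = 2920 / 2.13547 = 1367.38 ≈ 1367

1367


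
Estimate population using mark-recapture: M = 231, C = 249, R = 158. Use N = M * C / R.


N = M * C / R = 231 * 249 / 158 = 57519 / 158 = 364.04 ≈ 364

364 individuals


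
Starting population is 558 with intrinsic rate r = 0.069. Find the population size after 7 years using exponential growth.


r*t = 0.069 * 7 = 0.483
exp(0.483) = 1.62093
N = 558 * 1.62093 = 904.479 ≈ 904

904


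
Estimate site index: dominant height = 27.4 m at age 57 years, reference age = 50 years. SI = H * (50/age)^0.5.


50/57 = 0.877193
(0.877193)^0.5 = 0.936586
SI = 27.4 * 0.936586 = 25.6625 ≈ 25.7 m

25.7 m


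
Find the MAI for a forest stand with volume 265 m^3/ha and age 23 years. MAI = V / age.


MAI = 265 / 23 = 11.5217 ≈ 11.52 m^3/ha/yr

11.52 m^3/ha/yr


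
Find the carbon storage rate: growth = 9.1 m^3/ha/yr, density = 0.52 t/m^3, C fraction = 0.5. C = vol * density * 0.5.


C = 9.1 * 0.52 * 0.5 = 2.366 ≈ 2.37 t C/ha/yr

2.37 t C/ha/yr


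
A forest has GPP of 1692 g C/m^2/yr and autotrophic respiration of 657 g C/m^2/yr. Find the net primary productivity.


NPP = GPP - Ra = 1692 - 657 = 1035 g C/m^2/yr

1035 g C/m^2/yr


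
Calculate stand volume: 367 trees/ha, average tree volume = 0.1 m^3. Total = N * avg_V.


V_stand = 367 * 0.1 = 36.7 m^3/ha

36.7 m^3/ha


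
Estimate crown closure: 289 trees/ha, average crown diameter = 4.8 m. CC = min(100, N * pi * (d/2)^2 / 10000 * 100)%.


(d/2)^2 = (4.8/2)^2 = 2.4^2 = 5.76
Crown area = 3.141593 * 5.76 = 18.0956 m^2
N * area / 10000 * 100 = 289 * 18.0956 / 10000 * 100 = 52.2963
CC = min(100, 52.2963) = 52.2963 ≈ 52.3%

52.3%


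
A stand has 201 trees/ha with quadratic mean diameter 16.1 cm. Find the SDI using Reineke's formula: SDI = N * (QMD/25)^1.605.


QMD/25 = 16.1/25 = 0.644
(0.644)^1.605 = exp(1.605 * ln(0.644)) = exp(1.605 * (-0.440057)) = exp(-0.706291) = 0.493471
SDI = 201 * 0.493471 = 99.1877 ≈ 99

99


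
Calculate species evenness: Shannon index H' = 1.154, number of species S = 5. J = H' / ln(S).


ln(5) = 1.60944
J = H' / ln(S) = 1.154 / 1.60944 = 0.717020 ≈ 0.7170

0.7170


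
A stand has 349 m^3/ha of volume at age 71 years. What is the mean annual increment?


MAI = 349 / 71 = 4.9155 ≈ 4.92 m^3/ha/yr

4.92 m^3/ha/yr


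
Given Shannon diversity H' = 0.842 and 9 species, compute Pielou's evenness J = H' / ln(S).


ln(9) = 2.19722
J = H' / ln(S) = 0.842 / 2.19722 = 0.383212 ≈ 0.3832

0.3832


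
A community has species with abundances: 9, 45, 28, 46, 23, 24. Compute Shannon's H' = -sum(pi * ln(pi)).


Total N = 9 + 45 + 28 + 46 + 23 + 24 = 175
Per-species terms:
  p = 9/175 = 0.051429; ln(p) = -2.967553; p*ln(p) = 0.051429 * (-2.967553) = -0.152618
  p = 45/175 = 0.257143; ln(p) = -1.358123; p*ln(p) = 0.257143 * (-1.358123) = -0.349232
  p = 28/175 = 0.160000; ln(p) = -1.832581; p*ln(p) = 0.160000 * (-1.832581) = -0.293213
  p = 46/175 = 0.262857; ln(p) = -1.336145; p*ln(p) = 0.262857 * (-1.336145) = -0.351215
  p = 23/175 = 0.131429; ln(p) = -2.029288; p*ln(p) = 0.131429 * (-2.029288) = -0.266707
  p = 24/175 = 0.137143; ln(p) = -1.986731; p*ln(p) = 0.137143 * (-1.986731) = -0.272466
sum(p*ln(p)) = (-0.152618) + (-0.349232) + (-0.293213) + (-0.351215) + (-0.266707) + (-0.272466) = -1.685451
H' = -(-1.685451) = 1.685451 ≈ 1.6855

1.6855


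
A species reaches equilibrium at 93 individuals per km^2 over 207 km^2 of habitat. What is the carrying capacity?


K = 93 * 207 = 19251 individuals

19251 individuals


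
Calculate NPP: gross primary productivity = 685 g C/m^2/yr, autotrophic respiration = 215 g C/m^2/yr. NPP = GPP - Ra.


NPP = GPP - Ra = 685 - 215 = 470 g C/m^2/yr

470 g C/m^2/yr


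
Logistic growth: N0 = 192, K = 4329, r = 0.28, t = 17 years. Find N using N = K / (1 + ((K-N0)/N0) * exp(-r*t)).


(K - N0)/N0 = (4329 - 192)/192 = 4137/192 = 21.5469
r*t = 0.28 * 17 = 4.76; exp(-4.76) = 0.00856561
21.5469 * 0.00856561 = 0.184562
1 + 0.184562 = 1.18456
N = 4329 / 1.18456 = 3654.52 ≈ 3655

3655


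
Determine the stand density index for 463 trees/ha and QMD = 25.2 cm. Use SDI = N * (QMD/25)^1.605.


QMD/25 = 25.2/25 = 1.008
(1.008)^1.605 = exp(1.605 * ln(1.008)) = exp(1.605 * 0.00796817) = exp(0.0127889) = 1.01287
SDI = 463 * 1.01287 = 468.959 ≈ 469

469


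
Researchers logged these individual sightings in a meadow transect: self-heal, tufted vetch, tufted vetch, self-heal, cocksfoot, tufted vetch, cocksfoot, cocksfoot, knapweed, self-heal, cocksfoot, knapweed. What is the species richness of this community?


Total individuals logged = 12
Distinct species (count of individuals): self-heal (3), tufted vetch (3), cocksfoot (4), knapweed (2)
Species richness = number of distinct species = 4

4


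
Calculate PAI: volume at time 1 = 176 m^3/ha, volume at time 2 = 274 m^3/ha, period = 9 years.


PAI = (V2 - V1) / period = (274 - 176) / 9 = 98 / 9 = 10.8889 ≈ 10.89 m^3/ha/yr

10.89 m^3/ha/yr


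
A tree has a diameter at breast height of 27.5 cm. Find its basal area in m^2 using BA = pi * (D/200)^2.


D/200 = 27.5/200 = 0.1375 m
(D/200)^2 = 0.1375^2 = 0.01890625
BA = 3.141593 * 0.01890625 = 0.0593957 ≈ 0.0594 m^2

0.0594 m^2


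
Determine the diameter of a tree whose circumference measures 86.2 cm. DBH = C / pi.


DBH = C / pi = 86.2 / 3.141593 = 27.4383 ≈ 27.44 cm

27.44 cm


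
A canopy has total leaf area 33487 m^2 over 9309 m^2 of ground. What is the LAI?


LAI = 33487 / 9309 = 3.5973 ≈ 3.60

3.60


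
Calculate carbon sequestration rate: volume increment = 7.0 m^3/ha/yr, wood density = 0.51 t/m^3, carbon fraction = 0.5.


C = 7.0 * 0.51 * 0.5 = 1.785 ≈ 1.79 t C/ha/yr

1.79 t C/ha/yr


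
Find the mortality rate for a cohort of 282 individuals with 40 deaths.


Mortality rate = 40 / 282 = 0.141844 ≈ 0.1418

0.1418


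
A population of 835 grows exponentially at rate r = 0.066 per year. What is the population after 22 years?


r*t = 0.066 * 22 = 1.452
exp(1.452) = 4.27165
N = 835 * 4.27165 = 3566.83 ≈ 3567

3567


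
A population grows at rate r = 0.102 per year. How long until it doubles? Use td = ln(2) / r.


td = ln(2) / 0.102 = 0.693147 / 0.102 = 6.79556 ≈ 6.8 years

6.8 years


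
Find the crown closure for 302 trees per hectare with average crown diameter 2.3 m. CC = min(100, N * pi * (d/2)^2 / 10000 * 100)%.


(d/2)^2 = (2.3/2)^2 = 1.15^2 = 1.3225
Crown area = 3.141593 * 1.3225 = 4.15476 m^2
N * area / 10000 * 100 = 302 * 4.15476 / 10000 * 100 = 12.5474
CC = min(100, 12.5474) = 12.5474 ≈ 12.5%

12.5%


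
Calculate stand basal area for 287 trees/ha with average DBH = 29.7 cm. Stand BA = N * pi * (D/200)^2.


(D/200)^2 = (29.7/200)^2 = 0.1485^2 = 0.02205225
Individual BA = 3.141593 * 0.02205225 = 0.0692792 m^2
Stand BA = 287 * 0.0692792 = 19.8831 ≈ 19.88 m^2/ha

19.88 m^2/ha


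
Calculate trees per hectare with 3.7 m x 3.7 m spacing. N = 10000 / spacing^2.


N = 10000 / 3.7^2 = 10000 / 13.69 = 730.460 ≈ 730 trees/ha

730 trees/ha


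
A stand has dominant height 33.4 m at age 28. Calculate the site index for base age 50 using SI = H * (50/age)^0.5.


50/28 = 1.78571
(1.78571)^0.5 = 1.33630
SI = 33.4 * 1.33630 = 44.6324 ≈ 44.6 m

44.6 m


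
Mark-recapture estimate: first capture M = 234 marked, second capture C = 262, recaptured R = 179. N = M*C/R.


N = M * C / R = 234 * 262 / 179 = 61308 / 179 = 342.50 ≈ 343

343 individuals


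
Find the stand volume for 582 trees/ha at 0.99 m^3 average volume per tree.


V_stand = 582 * 0.99 = 576.18 ≈ 576.2 m^3/ha

576.2 m^3/ha


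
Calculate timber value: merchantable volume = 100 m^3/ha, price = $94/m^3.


Value = 100 * 94 = $9400/ha

$9400/ha


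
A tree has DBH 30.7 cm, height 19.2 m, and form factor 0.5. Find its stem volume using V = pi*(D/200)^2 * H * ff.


(D/200)^2 = (30.7/200)^2 = 0.1535^2 = 0.02356225
BA = 3.141593 * 0.02356225 = 0.0740230 m^2
V = 0.0740230 * 19.2 * 0.5 = 0.710621 ≈ 0.711 m^3

0.711 m^3


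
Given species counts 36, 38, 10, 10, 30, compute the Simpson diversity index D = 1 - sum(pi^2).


Total N = 36 + 38 + 10 + 10 + 30 = 124
Per-species terms:
  p = 36/124 = 0.290323; p^2 = 0.290323^2 = 0.084287
  p = 38/124 = 0.306452; p^2 = 0.306452^2 = 0.093913
  p = 10/124 = 0.080645; p^2 = 0.080645^2 = 0.006504
  p = 10/124 = 0.080645; p^2 = 0.080645^2 = 0.006504
  p = 30/124 = 0.241935; p^2 = 0.241935^2 = 0.058533
sum(p^2) = 0.084287 + 0.093913 + 0.006504 + 0.006504 + 0.058533 = 0.249741
D = 1 - 0.249741 = 0.750259 ≈ 0.7503

0.7503


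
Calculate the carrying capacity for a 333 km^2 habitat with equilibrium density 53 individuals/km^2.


K = 53 * 333 = 17649 individuals

17649 individuals


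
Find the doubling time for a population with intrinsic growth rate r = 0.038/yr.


td = ln(2) / 0.038 = 0.693147 / 0.038 = 18.2407 ≈ 18.2 years

18.2 years


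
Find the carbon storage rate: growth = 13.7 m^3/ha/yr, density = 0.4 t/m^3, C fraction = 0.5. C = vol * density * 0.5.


C = 13.7 * 0.4 * 0.5 = 2.74 t C/ha/yr

2.74 t C/ha/yr


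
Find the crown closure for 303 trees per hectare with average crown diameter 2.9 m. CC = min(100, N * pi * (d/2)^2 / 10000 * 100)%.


(d/2)^2 = (2.9/2)^2 = 1.45^2 = 2.1025
Crown area = 3.141593 * 2.1025 = 6.60520 m^2
N * area / 10000 * 100 = 303 * 6.60520 / 10000 * 100 = 20.0138
CC = min(100, 20.0138) = 20.0138 ≈ 20.0%

20.0%


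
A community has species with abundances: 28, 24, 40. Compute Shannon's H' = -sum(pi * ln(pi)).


Total N = 28 + 24 + 40 = 92
Per-species terms:
  p = 28/92 = 0.304348; ln(p) = -1.189583; p*ln(p) = 0.304348 * (-1.189583) = -0.362047
  p = 24/92 = 0.260870; ln(p) = -1.343733; p*ln(p) = 0.260870 * (-1.343733) = -0.350540
  p = 40/92 = 0.434783; ln(p) = -0.832908; p*ln(p) = 0.434783 * (-0.832908) = -0.362134
sum(p*ln(p)) = (-0.362047) + (-0.350540) + (-0.362134) = -1.074721
H' = -(-1.074721) = 1.074721 ≈ 1.0747

1.0747


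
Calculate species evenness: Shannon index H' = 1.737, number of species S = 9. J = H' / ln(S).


ln(9) = 2.19722
J = H' / ln(S) = 1.737 / 2.19722 = 0.790544 ≈ 0.7905

0.7905


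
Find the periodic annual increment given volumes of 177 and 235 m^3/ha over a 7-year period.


PAI = (V2 - V1) / period = (235 - 177) / 7 = 58 / 7 = 8.2857 ≈ 8.29 m^3/ha/yr

8.29 m^3/ha/yr


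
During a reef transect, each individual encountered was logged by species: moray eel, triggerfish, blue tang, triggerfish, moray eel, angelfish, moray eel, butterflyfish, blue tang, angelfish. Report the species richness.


Total individuals logged = 10
Distinct species (count of individuals): moray eel (3), triggerfish (2), blue tang (2), angelfish (2), butterflyfish (1)
Species richness = number of distinct species = 5

5


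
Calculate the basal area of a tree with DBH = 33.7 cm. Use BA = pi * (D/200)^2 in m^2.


D/200 = 33.7/200 = 0.1685 m
(D/200)^2 = 0.1685^2 = 0.02839225
BA = 3.141593 * 0.02839225 = 0.0891969 ≈ 0.0892 m^2

0.0892 m^2


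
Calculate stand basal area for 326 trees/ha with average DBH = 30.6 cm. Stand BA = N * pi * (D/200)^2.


(D/200)^2 = (30.6/200)^2 = 0.153^2 = 0.023409
Individual BA = 3.141593 * 0.023409 = 0.0735416 m^2
Stand BA = 326 * 0.0735416 = 23.9746 ≈ 23.97 m^2/ha

23.97 m^2/ha


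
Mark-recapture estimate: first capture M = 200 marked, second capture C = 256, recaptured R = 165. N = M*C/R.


N = M * C / R = 200 * 256 / 165 = 51200 / 165 = 310.30 ≈ 310

310 individuals


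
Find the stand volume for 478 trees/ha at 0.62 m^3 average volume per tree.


V_stand = 478 * 0.62 = 296.36 ≈ 296.4 m^3/ha

296.4 m^3/ha


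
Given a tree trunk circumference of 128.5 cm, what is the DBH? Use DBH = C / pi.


DBH = C / pi = 128.5 / 3.141593 = 40.9028 ≈ 40.90 cm

40.90 cm


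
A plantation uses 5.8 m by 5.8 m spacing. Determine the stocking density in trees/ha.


N = 10000 / 5.8^2 = 10000 / 33.64 = 297.265 ≈ 297 trees/ha

297 trees/ha


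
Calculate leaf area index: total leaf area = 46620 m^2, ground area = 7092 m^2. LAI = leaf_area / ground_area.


LAI = 46620 / 7092 = 6.5736 ≈ 6.57

6.57


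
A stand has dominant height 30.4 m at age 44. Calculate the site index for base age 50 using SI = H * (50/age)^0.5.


50/44 = 1.13636
(1.13636)^0.5 = 1.06600
SI = 30.4 * 1.06600 = 32.4064 ≈ 32.4 m

32.4 m


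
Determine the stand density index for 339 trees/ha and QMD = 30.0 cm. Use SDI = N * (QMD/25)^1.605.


QMD/25 = 30.0/25 = 1.2
(1.2)^1.605 = exp(1.605 * ln(1.2)) = exp(1.605 * 0.182322) = exp(0.292627) = 1.33994
SDI = 339 * 1.33994 = 454.240 ≈ 454

454


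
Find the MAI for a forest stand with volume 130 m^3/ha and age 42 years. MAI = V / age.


MAI = 130 / 42 = 3.0952 ≈ 3.10 m^3/ha/yr

3.10 m^3/ha/yr


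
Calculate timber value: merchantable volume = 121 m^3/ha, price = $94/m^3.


Value = 121 * 94 = $11374/ha

$11374/ha


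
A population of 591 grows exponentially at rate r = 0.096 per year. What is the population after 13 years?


r*t = 0.096 * 13 = 1.248
exp(1.248) = 3.48337
N = 591 * 3.48337 = 2058.67 ≈ 2059

2059


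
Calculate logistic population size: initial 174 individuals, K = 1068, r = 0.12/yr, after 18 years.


(K - N0)/N0 = (1068 - 174)/174 = 894/174 = 5.13793
r*t = 0.12 * 18 = 2.16; exp(-2.16) = 0.115325
5.13793 * 0.115325 = 0.592532
1 + 0.592532 = 1.59253
N = 1068 / 1.59253 = 670.631 ≈ 671

671


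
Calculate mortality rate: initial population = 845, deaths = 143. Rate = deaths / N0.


Mortality rate = 143 / 845 = 0.169231 ≈ 0.1692

0.1692


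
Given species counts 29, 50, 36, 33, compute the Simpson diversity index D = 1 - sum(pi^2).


Total N = 29 + 50 + 36 + 33 = 148
Per-species terms:
  p = 29/148 = 0.195946; p^2 = 0.195946^2 = 0.038395
  p = 50/148 = 0.337838; p^2 = 0.337838^2 = 0.114135
  p = 36/148 = 0.243243; p^2 = 0.243243^2 = 0.059167
  p = 33/148 = 0.222973; p^2 = 0.222973^2 = 0.049717
sum(p^2) = 0.038395 + 0.114135 + 0.059167 + 0.049717 = 0.261414
D = 1 - 0.261414 = 0.738586 ≈ 0.7386

0.7386


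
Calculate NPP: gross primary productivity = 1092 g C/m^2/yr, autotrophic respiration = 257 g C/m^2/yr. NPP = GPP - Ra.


NPP = GPP - Ra = 1092 - 257 = 835 g C/m^2/yr

835 g C/m^2/yr


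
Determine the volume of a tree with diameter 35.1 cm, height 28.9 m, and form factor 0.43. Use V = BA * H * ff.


(D/200)^2 = (35.1/200)^2 = 0.1755^2 = 0.03080025
BA = 3.141593 * 0.03080025 = 0.0967618 m^2
V = 0.0967618 * 28.9 * 0.43 = 1.20246 ≈ 1.202 m^3

1.202 m^3


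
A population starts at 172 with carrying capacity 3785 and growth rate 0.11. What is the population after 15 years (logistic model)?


(K - N0)/N0 = (3785 - 172)/172 = 3613/172 = 21.0058
r*t = 0.11 * 15 = 1.65; exp(-1.65) = 0.192050
21.0058 * 0.192050 = 4.03416
1 + 4.03416 = 5.03416
N = 3785 / 5.03416 = 751.863 ≈ 752

752


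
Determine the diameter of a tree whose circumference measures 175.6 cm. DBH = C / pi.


DBH = C / pi = 175.6 / 3.141593 = 55.8952 ≈ 55.90 cm

55.90 cm


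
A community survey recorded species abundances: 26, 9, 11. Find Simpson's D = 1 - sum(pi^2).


Total N = 26 + 9 + 11 = 46
Per-species terms:
  p = 26/46 = 0.565217; p^2 = 0.565217^2 = 0.319470
  p = 9/46 = 0.195652; p^2 = 0.195652^2 = 0.038280
  p = 11/46 = 0.239130; p^2 = 0.239130^2 = 0.057183
sum(p^2) = 0.319470 + 0.038280 + 0.057183 = 0.414933
D = 1 - 0.414933 = 0.585067 ≈ 0.5851

0.5851


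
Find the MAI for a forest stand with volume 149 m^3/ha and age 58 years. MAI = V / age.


MAI = 149 / 58 = 2.5690 ≈ 2.57 m^3/ha/yr

2.57 m^3/ha/yr


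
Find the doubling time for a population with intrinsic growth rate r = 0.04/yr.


td = ln(2) / 0.04 = 0.693147 / 0.04 = 17.3287 ≈ 17.3 years

17.3 years
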